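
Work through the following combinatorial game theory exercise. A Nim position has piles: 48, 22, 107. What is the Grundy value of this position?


We need the XOR (exclusive or) of all pile sizes.
After XOR-ing pile 1 (size 48): 0 XOR 48 = 48
After XOR-ing pile 2 (size 22): 48 XOR 22 = 38
After XOR-ing pile 3 (size 107): 38 XOR 107 = 77
The Nim-value of this position is 77.

77


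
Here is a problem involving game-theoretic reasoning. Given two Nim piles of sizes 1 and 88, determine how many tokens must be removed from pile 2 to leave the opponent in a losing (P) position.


Piles: 1 and 88
Current XOR: 1 XOR 88 = 89 (non-zero, so this is an N-position).
To make the XOR zero, we need to find a move that balances the piles.
For pile 2 (size 88): target = 88 XOR 89 = 1
We reduce pile 2 from 88 to 1.
Tokens removed: 88 - 1 = 87
Verification: 1 XOR 1 = 0

87


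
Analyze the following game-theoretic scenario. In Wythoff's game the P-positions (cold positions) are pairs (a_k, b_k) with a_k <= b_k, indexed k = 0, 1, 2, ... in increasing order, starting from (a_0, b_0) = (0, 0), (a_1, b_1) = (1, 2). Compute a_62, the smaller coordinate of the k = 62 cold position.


By Wythoff's theorem, a_k = floor(k * phi) and b_k = floor(k * phi^2) = a_k + k, where phi = (1 + sqrt(5))/2 is the golden ratio.
phi = (1 + sqrt(5))/2 = 1.618034
k = 62
k * phi = 62 * 1.618034 = 100.318107
a_62 = floor(k * phi) = 100

100


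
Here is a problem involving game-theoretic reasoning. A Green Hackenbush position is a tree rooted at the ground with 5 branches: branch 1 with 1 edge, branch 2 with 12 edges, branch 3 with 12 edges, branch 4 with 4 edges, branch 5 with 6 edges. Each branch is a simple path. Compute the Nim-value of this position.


The tree has 5 branches from the ground vertex.
In Green Hackenbush, the Nim-value of a simple path of length k is k.
Branch 1: length 1, Nim-value = 1
Branch 2: length 12, Nim-value = 12
Branch 3: length 12, Nim-value = 12
Branch 4: length 4, Nim-value = 4
Branch 5: length 6, Nim-value = 6
Total Nim-value = XOR of all branch values:
0 XOR 1 = 1
1 XOR 12 = 13
13 XOR 12 = 1
1 XOR 4 = 5
5 XOR 6 = 3
Nim-value of the tree = 3

3


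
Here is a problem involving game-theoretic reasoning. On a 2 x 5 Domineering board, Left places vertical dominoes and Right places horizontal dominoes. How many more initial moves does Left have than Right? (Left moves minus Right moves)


Board is 2 x 5 (rows x cols).
Left (vertical) placements: (rows-1) * cols = 1 * 5 = 5
Right (horizontal) placements: rows * (cols-1) = 2 * 4 = 8
Advantage = Left - Right = 5 - 8 = -3

-3


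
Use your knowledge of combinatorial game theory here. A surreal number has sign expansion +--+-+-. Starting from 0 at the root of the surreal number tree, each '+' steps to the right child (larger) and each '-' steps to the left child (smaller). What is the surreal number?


Sign expansion: +--+-+-
Rule: track bounds (lo, hi), initially (-inf, +inf). On '+', the current value becomes lo and we move to the simplest number in (value, hi): value + 1 if hi = +inf, otherwise the midpoint (value + hi)/2. On '-', the current value becomes hi and we move to value - 1 if lo = -inf, otherwise the midpoint (lo + value)/2.
Start at 0.
Step 1: sign = +, move right. Bounds: (0, +inf). Value = 1
Step 2: sign = -, move left. Bounds: (0, 1). Value = 1/2
Step 3: sign = -, move left. Bounds: (0, 1/2). Value = 1/4
Step 4: sign = +, move right. Bounds: (1/4, 1/2). Value = 3/8
Step 5: sign = -, move left. Bounds: (1/4, 3/8). Value = 5/16
Step 6: sign = +, move right. Bounds: (5/16, 3/8). Value = 11/32
Step 7: sign = -, move left. Bounds: (5/16, 11/32). Value = 21/64
The surreal number with sign expansion +--+-+- is 21/64.

21/64


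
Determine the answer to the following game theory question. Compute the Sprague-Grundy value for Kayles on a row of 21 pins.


Kayles: a move removes 1 or 2 adjacent pins from a contiguous row.
Removing pins from a row of k leaves two independent rows (a, b) with a + b = k - 1 (one pin) or a + b = k - 2 (two pins); an end removal gives a = 0.
By Sprague-Grundy, G(k) = mex{ G(a) XOR G(b) } over all these splits. G(0) = 0.
G(1): splits (0,0):0^0=0 -> mex({0}) = 1
G(2): splits (0,1):0^1=1 (0,0):0^0=0 -> mex({0, 1}) = 2
G(3): splits (0,2):0^2=2 (1,1):1^1=0 (0,1):0^1=1 -> mex({0, 1, 2}) = 3
G(4): splits (0,3):0^3=3 (1,2):1^2=3 (0,2):0^2=2 (1,1):1^1=0 -> mex({0, 2, 3}) = 1
G(5): splits (0,4):0^1=1 (1,3):1^3=2 (2,2):2^2=0 (0,3):0^3=3 (1,2):1^2=3 -> mex({0, 1, 2, 3}) = 4
G(6) = mex({0, 1, 2, 4}) = 3
G(7) = mex({0, 1, 3, 4, 5}) = 2
G(8) = mex({0, 2, 3, 5, 6}) = 1
G(9) = mex({0, 1, 2, 3, 6, 7}) = 4
G(10) = mex({0, 1, 3, 4, 5, 7}) = 2
G(11) = mex({0, 1, 2, 3, 4, 5}) = 6
G(12) = mex({0, 1, 2, 3, 5, 6, 7}) = 4
G(13) = mex({0, 2, 3, 4, 6, 7}) = 1
G(14) = mex({0, 1, 4, 5, 6, 7}) = 2
G(15) = mex({0, 1, 2, 3, 4, 5, 6}) = 7
G(16) = mex({0, 2, 3, 5, 6, 7}) = 1
G(17) = mex({0, 1, 2, 3, 5, 6, 7}) = 4
G(18) = mex({0, 1, 2, 4, 5, 6}) = 3
G(19) = mex({0, 1, 3, 4, 5, 7}) = 2
G(20) = mex({0, 2, 3, 4, 5, 6, 7}) = 1
G(21) = mex({0, 1, 2, 3, 5, 6, 7}) = 4
Therefore G(21) = 4.

4


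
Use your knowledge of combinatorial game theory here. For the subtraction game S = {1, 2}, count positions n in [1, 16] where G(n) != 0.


Subtraction set S = {1, 2}, so G(n) = n mod 3.
G(n) = 0 when n is a multiple of 3.
Multiples of 3 in [1, 16]: 5
N-positions (nonzero Grundy) = 16 - 5 = 11

11


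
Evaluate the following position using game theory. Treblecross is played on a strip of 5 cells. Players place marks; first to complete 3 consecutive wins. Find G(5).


Treblecross: place X on empty cells; 3-in-a-row wins.
Playing within two cells of an existing X lets the opponent win at once, so sensible play treats the cells i-2..i+2 around each X as dead. The player left with no safe cell loses, so this is a normal-play take-away game on strips of safe cells.
Placing X at cell i (0-indexed) of a strip of k safe cells leaves independent strips of sizes max(0, i-2) and max(0, k-i-3). Hence G(k) = mex{ G(max(0,i-2)) XOR G(max(0,k-i-3)) : 0 <= i < k }, with G(0) = 0.
G(1): splits (0,0):0^0=0 -> mex({0}) = 1
G(2): splits (0,0):0^0=0 -> mex({0}) = 1
G(3): splits (0,0):0^0=0 -> mex({0}) = 1
G(4): splits (0,1):0^1=1 (0,0):0^0=0 -> mex({0, 1}) = 2
G(5): splits (0,2):0^1=1 (0,1):0^1=1 (0,0):0^0=0 -> mex({0, 1}) = 2
Therefore G(5) = 2.

2


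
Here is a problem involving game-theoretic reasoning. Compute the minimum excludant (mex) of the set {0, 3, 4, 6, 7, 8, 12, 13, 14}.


Set = {0, 3, 4, 6, 7, 8, 12, 13, 14}
0 is in the set.
1 is NOT in the set. This is the mex.
mex = 1

1


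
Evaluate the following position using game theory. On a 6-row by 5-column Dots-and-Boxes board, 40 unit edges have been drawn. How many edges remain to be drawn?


Grid: 6 x 5 boxes, i.e. 7 rows and 6 columns of dots.
Horizontal edges: (rows + 1) * cols = 7 * 5 = 35
Vertical edges: rows * (cols + 1) = 6 * 6 = 36
Total edges: 35 + 36 = 71
Edges drawn: 40
Remaining: 71 - 40 = 31

31


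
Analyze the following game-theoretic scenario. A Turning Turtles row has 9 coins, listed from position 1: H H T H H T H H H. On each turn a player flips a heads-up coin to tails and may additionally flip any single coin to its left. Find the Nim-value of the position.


Coins: H H T H H T H H H
Key fact: a single head at position k behaves exactly like a Nim heap of size k (turning it to T and optionally flipping a coin at j < k corresponds to moving the heap from k to j, or to 0), and heads combine as a disjunctive sum (two heads at the same place would cancel, matching j XOR j = 0). So the Nim-value is the XOR of the 1-indexed positions of the heads.
Face-up positions (1-indexed): [1, 2, 4, 5, 7, 8, 9]
XOR 0 with 1: 0 XOR 1 = 1
XOR 1 with 2: 1 XOR 2 = 3
XOR 3 with 4: 3 XOR 4 = 7
XOR 7 with 5: 7 XOR 5 = 2
XOR 2 with 7: 2 XOR 7 = 5
XOR 5 with 8: 5 XOR 8 = 13
XOR 13 with 9: 13 XOR 9 = 4
Nim-value = 4

4


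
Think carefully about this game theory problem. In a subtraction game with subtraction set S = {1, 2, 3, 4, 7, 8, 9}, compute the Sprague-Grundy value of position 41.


The subtraction set is S = {1, 2, 3, 4, 7, 8, 9}.
G(k) = mex{ G(k - s) : s in S, s <= k }. We compute iteratively: G(0) = 0.
G(1) = mex({0}) = 1
G(2) = mex({0, 1}) = 2
G(3) = mex({0, 1, 2}) = 3
G(4) = mex({0, 1, 2, 3}) = 4
G(5) = mex({1, 2, 3, 4}) = 0
G(6) = mex({0, 2, 3, 4}) = 1
G(7) = mex({0, 1, 3, 4}) = 2
G(8) = mex({0, 1, 2, 4}) = 3
G(9) = mex({0, 1, 2, 3}) = 4
G(10) = mex({1, 2, 3, 4}) = 0
G(11) = mex({0, 2, 3, 4}) = 1
G(12) = mex({0, 1, 3, 4}) = 2
G(13) = mex({0, 1, 2, 4}) = 3
Observe that G(5)..G(13) = 0, 1, 2, 3, 4, 0, 1, 2, 3 repeats G(0)..G(8) = 0, 1, 2, 3, 4, 0, 1, 2, 3.
For k >= max(S) = 9, G(k) is determined by the previous 9 values G(k-9)..G(k-1); a window of 9 consecutive values has recurred shifted by 5, so by induction G(k + 5) = G(k) for all k >= 0: the sequence is periodic from the start with period 5.
One period: G(0..4) = 0, 1, 2, 3, 4.
41 mod 5 = 1, so G(41) = G(1) = 1.

1


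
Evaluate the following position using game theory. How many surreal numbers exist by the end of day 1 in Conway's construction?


Day 0: {|} = 0 is born. Count = 1.
Day n: the number of surreal numbers born by day n is 2^(n+1) - 1.
By day 0: 2^1 - 1 = 1
By day 1: 2^2 - 1 = 3
By day 1: 3 surreal numbers.

3


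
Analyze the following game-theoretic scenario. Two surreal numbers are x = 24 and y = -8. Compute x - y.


x = 24, y = -8
x - y = 24 - -8 = 32

32


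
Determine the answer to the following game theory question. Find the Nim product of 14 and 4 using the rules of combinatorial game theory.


Nim multiplication is bilinear over XOR: (u XOR v) * w = (u*w) XOR (v*w).
So we split each operand into its bit components and XOR the pairwise Nim products.
14 = 2 + 4 + 8 (as XOR of powers of 2).
4 = 4 (as XOR of powers of 2).
Using the standard Nim-product table on single bits:
  2*2 = 3,   2*4 = 8,   2*8 = 12,
  4*4 = 6,   4*8 = 11,  8*8 = 13,
and  1*x = x (identity), k*l = l*k (commutative).
Pairwise Nim products:
  2 * 4 = 8
  4 * 4 = 6
  8 * 4 = 11
XOR them: 8 XOR 6 XOR 11 = 5.
Result: 14 * 4 = 5 (in Nim).

5


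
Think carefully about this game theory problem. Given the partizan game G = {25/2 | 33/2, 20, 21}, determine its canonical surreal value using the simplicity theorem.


Left options: {25/2}, max = 25/2
Right options: {33/2, 20, 21}, min = 33/2
All options are numbers and max(Left) < min(Right), so by the simplicity theorem the value is the simplest (earliest-born) number strictly between 25/2 and 33/2.
Integers 13 through 16 all lie strictly between 25/2 and 33/2.
Among integers, the simplest (lowest birthday = smallest |n|; 0 is born on day 0, +-n on day n) is 13.
No non-integer in the interval can be simpler: if x is a non-integer in the interval, then floor(x) or ceil(x) also lies in the interval (the interval contains an integer), and both are proper prefixes of x's sign expansion, i.e. born earlier. So the game value is 13.
Game value = 13

13


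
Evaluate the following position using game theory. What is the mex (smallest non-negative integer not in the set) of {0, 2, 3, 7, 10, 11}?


Set = {0, 2, 3, 7, 10, 11}
0 is in the set.
1 is NOT in the set. This is the mex.
mex = 1

1


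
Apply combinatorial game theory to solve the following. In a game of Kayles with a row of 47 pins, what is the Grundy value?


Kayles: a move removes 1 or 2 adjacent pins from a contiguous row.
Removing pins from a row of k leaves two independent rows (a, b) with a + b = k - 1 (one pin) or a + b = k - 2 (two pins); an end removal gives a = 0.
By Sprague-Grundy, G(k) = mex{ G(a) XOR G(b) } over all these splits. G(0) = 0.
G(1): splits (0,0):0^0=0 -> mex({0}) = 1
G(2): splits (0,1):0^1=1 (0,0):0^0=0 -> mex({0, 1}) = 2
G(3): splits (0,2):0^2=2 (1,1):1^1=0 (0,1):0^1=1 -> mex({0, 1, 2}) = 3
G(4): splits (0,3):0^3=3 (1,2):1^2=3 (0,2):0^2=2 (1,1):1^1=0 -> mex({0, 2, 3}) = 1
G(5): splits (0,4):0^1=1 (1,3):1^3=2 (2,2):2^2=0 (0,3):0^3=3 (1,2):1^2=3 -> mex({0, 1, 2, 3}) = 4
G(6) = mex({0, 1, 2, 4}) = 3
G(7) = mex({0, 1, 3, 4, 5}) = 2
G(8) = mex({0, 2, 3, 5, 6}) = 1
G(9) = mex({0, 1, 2, 3, 6, 7}) = 4
G(10) = mex({0, 1, 3, 4, 5, 7}) = 2
G(11) = mex({0, 1, 2, 3, 4, 5}) = 6
G(12) = mex({0, 1, 2, 3, 5, 6, 7}) = 4
G(13) = mex({0, 2, 3, 4, 6, 7}) = 1
G(14) = mex({0, 1, 4, 5, 6, 7}) = 2
G(15) = mex({0, 1, 2, 3, 4, 5, 6}) = 7
G(16) = mex({0, 2, 3, 5, 6, 7}) = 1
G(17) = mex({0, 1, 2, 3, 5, 6, 7}) = 4
G(18) = mex({0, 1, 2, 4, 5, 6}) = 3
G(19) = mex({0, 1, 3, 4, 5, 7}) = 2
G(20) = mex({0, 2, 3, 4, 5, 6, 7}) = 1
G(21) = mex({0, 1, 2, 3, 5, 6, 7}) = 4
G(22) = mex({0, 1, 2, 3, 4, 5, 7}) = 6
G(23) = mex({0, 1, 2, 3, 4, 5, 6}) = 7
G(24) = mex({0, 1, 2, 3, 5, 6, 7}) = 4
G(25) = mex({0, 2, 3, 4, 6, 7}) = 1
G(26) = mex({0, 1, 3, 4, 5, 6, 7}) = 2
G(27) = mex({0, 1, 2, 3, 4, 5, 6, 7}) = 8
G(28) = mex({0, 1, 2, 3, 4, 6, 7, 8}) = 5
G(29) = mex({0, 1, 2, 3, 5, 6, 7, 8, 9}) = 4
G(30) = mex({0, 1, 2, 3, 4, 5, 6, 9, 10}) = 7
G(31) = mex({0, 1, 3, 4, 5, 7, 10, 11}) = 2
G(32) = mex({0, 2, 3, 4, 5, 6, 7, 9, 11}) = 1
G(33) = mex({0, 1, 2, 3, 4, 5, 6, 7, 9, 12}) = 8
G(34) = mex({0, 1, 2, 3, 4, 5, 7, 8, 11, 12}) = 6
G(35) = mex({0, 1, 2, 3, 4, 5, 6, 8, 9, 10, 11}) = 7
G(36) = mex({0, 1, 2, 3, 5, 6, 7, 9, 10}) = 4
G(37) = mex({0, 2, 3, 4, 6, 7, 9, 10, 11, 12}) = 1
G(38) = mex({0, 1, 3, 4, 5, 6, 7, 9, 10, 11, 12}) = 2
G(39) = mex({0, 1, 2, 4, 5, 6, 7, 9, 10, 12, 14}) = 3
G(40) = mex({0, 2, 3, 4, 6, 7, 11, 12, 14}) = 1
G(41) = mex({0, 1, 2, 3, 5, 6, 7, 9, 10, 11, 12}) = 4
G(42) = mex({0, 1, 2, 3, 4, 5, 6, 9, 10}) = 7
G(43) = mex({0, 1, 3, 4, 5, 7, 9, 10, 12, 15}) = 2
G(44) = mex({0, 2, 3, 4, 5, 6, 7, 9, 10, 12, 15}) = 1
G(45) = mex({0, 1, 2, 3, 4, 5, 6, 7, 9, 10, 12, 14}) = 8
G(46) = mex({0, 1, 3, 4, 5, 7, 8, 11, 12, 14}) = 2
G(47) = mex({0, 1, 2, 3, 4, 5, 6, 8, 9, 10, 11, 12}) = 7
Therefore G(47) = 7.

7


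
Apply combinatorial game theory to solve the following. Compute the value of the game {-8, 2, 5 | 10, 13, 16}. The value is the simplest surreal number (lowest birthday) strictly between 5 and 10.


Left options: {-8, 2, 5}, max = 5
Right options: {10, 13, 16}, min = 10
All options are numbers and max(Left) < min(Right), so by the simplicity theorem the value is the simplest (earliest-born) number strictly between 5 and 10.
Integers 6 through 9 all lie strictly between 5 and 10.
Among integers, the simplest (lowest birthday = smallest |n|; 0 is born on day 0, +-n on day n) is 6.
No non-integer in the interval can be simpler: if x is a non-integer in the interval, then floor(x) or ceil(x) also lies in the interval (the interval contains an integer), and both are proper prefixes of x's sign expansion, i.e. born earlier. So the game value is 6.
Game value = 6

6


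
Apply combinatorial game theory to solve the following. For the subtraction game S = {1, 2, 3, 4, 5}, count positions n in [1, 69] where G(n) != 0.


Subtraction set S = {1, 2, 3, 4, 5}, so G(n) = n mod 6.
G(n) = 0 when n is a multiple of 6.
Multiples of 6 in [1, 69]: 11
N-positions (nonzero Grundy) = 69 - 11 = 58

58


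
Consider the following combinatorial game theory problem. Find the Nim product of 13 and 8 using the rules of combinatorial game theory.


Nim multiplication is bilinear over XOR: (u XOR v) * w = (u*w) XOR (v*w).
So we split each operand into its bit components and XOR the pairwise Nim products.
13 = 1 + 4 + 8 (as XOR of powers of 2).
8 = 8 (as XOR of powers of 2).
Using the standard Nim-product table on single bits:
  2*2 = 3,   2*4 = 8,   2*8 = 12,
  4*4 = 6,   4*8 = 11,  8*8 = 13,
and  1*x = x (identity), k*l = l*k (commutative).
Pairwise Nim products:
  1 * 8 = 8
  4 * 8 = 11
  8 * 8 = 13
XOR them: 8 XOR 11 XOR 13 = 14.
Result: 13 * 8 = 14 (in Nim).

14


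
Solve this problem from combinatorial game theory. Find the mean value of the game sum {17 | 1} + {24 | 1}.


G1 = {17 | 1}, G2 = {24 | 1}
Each is a switch {a | b} with numbers a > b; its mean value is (a + b)/2, and mean value is additive over game sums: m(G1 + G2) = m(G1) + m(G2).
Mean of G1 = (17 + (1))/2 = 18/2 = 9
Mean of G2 = (24 + (1))/2 = 25/2 = 25/2
Mean of G1 + G2 = 9 + 25/2 = 43/2

43/2


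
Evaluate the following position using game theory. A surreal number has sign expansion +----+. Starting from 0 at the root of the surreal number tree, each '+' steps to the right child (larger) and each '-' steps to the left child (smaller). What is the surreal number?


Sign expansion: +----+
Rule: track bounds (lo, hi), initially (-inf, +inf). On '+', the current value becomes lo and we move to the simplest number in (value, hi): value + 1 if hi = +inf, otherwise the midpoint (value + hi)/2. On '-', the current value becomes hi and we move to value - 1 if lo = -inf, otherwise the midpoint (lo + value)/2.
Start at 0.
Step 1: sign = +, move right. Bounds: (0, +inf). Value = 1
Step 2: sign = -, move left. Bounds: (0, 1). Value = 1/2
Step 3: sign = -, move left. Bounds: (0, 1/2). Value = 1/4
Step 4: sign = -, move left. Bounds: (0, 1/4). Value = 1/8
Step 5: sign = -, move left. Bounds: (0, 1/8). Value = 1/16
Step 6: sign = +, move right. Bounds: (1/16, 1/8). Value = 3/32
The surreal number with sign expansion +----+ is 3/32.

3/32


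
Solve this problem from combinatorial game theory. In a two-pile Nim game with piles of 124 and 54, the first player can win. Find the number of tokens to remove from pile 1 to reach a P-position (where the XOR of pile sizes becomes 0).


Piles: 124 and 54
Current XOR: 124 XOR 54 = 74 (non-zero, so this is an N-position).
To make the XOR zero, we need to find a move that balances the piles.
For pile 1 (size 124): target = 124 XOR 74 = 54
We reduce pile 1 from 124 to 54.
Tokens removed: 124 - 54 = 70
Verification: 54 XOR 54 = 0

70


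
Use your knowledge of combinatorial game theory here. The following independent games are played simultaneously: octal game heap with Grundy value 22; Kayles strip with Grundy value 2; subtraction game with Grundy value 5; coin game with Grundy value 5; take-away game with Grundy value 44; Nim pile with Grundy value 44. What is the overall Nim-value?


By the Sprague-Grundy theorem, the Grundy value of a sum of games is the XOR of individual Grundy values.
octal game heap: Grundy value = 22. Running XOR: 0 XOR 22 = 22
Kayles strip: Grundy value = 2. Running XOR: 22 XOR 2 = 20
subtraction game: Grundy value = 5. Running XOR: 20 XOR 5 = 17
coin game: Grundy value = 5. Running XOR: 17 XOR 5 = 20
take-away game: Grundy value = 44. Running XOR: 20 XOR 44 = 56
Nim pile: Grundy value = 44. Running XOR: 56 XOR 44 = 20
The combined Grundy value is 20.

20


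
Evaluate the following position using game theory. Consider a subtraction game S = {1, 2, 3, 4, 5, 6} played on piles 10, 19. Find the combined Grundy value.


Subtraction set: {1, 2, 3, 4, 5, 6}
For this subtraction set, G(n) = n mod 7 (period = max + 1 = 7).
Pile 1 (size 10): G(10) = 10 mod 7 = 3
Pile 2 (size 19): G(19) = 19 mod 7 = 5
Total Grundy value = XOR of all: 3 XOR 5 = 6

6


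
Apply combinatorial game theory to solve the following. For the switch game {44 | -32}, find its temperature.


The game is {44 | -32}, a switch {a | b} with numbers a > b.
Cooling {a | b} by t gives {a - t | b + t}, which stops being hot when a - t = b + t, i.e. at t = (a - b)/2. So the temperature of a switch is (a - b)/2.
Temperature = (Left option - Right option) / 2
= (44 - (-32)) / 2
= 76 / 2
= 38

38


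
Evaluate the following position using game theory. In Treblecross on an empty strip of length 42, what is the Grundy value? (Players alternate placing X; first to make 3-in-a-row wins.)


Treblecross: place X on empty cells; 3-in-a-row wins.
Playing within two cells of an existing X lets the opponent win at once, so sensible play treats the cells i-2..i+2 around each X as dead. The player left with no safe cell loses, so this is a normal-play take-away game on strips of safe cells.
Placing X at cell i (0-indexed) of a strip of k safe cells leaves independent strips of sizes max(0, i-2) and max(0, k-i-3). Hence G(k) = mex{ G(max(0,i-2)) XOR G(max(0,k-i-3)) : 0 <= i < k }, with G(0) = 0.
G(1): splits (0,0):0^0=0 -> mex({0}) = 1
G(2): splits (0,0):0^0=0 -> mex({0}) = 1
G(3): splits (0,0):0^0=0 -> mex({0}) = 1
G(4): splits (0,1):0^1=1 (0,0):0^0=0 -> mex({0, 1}) = 2
G(5): splits (0,2):0^1=1 (0,1):0^1=1 (0,0):0^0=0 -> mex({0, 1}) = 2
G(6) = mex({1}) = 0
G(7) = mex({0, 1, 2}) = 3
G(8) = mex({0, 1, 2}) = 3
G(9) = mex({0, 2}) = 1
G(10) = mex({0, 2, 3}) = 1
G(11) = mex({0, 3}) = 1
G(12) = mex({1, 3}) = 0
G(13) = mex({0, 1, 2, 3}) = 4
G(14) = mex({0, 1, 2}) = 3
G(15) = mex({0, 1, 2}) = 3
G(16) = mex({0, 1, 2, 4}) = 3
G(17) = mex({0, 1, 3, 4}) = 2
G(18) = mex({0, 1, 3, 4}) = 2
G(19) = mex({0, 1, 3, 5}) = 2
G(20) = mex({0, 1, 2, 3, 5}) = 4
G(21) = mex({0, 1, 2, 3, 5}) = 4
G(22) = mex({1, 2, 6}) = 0
G(23) = mex({0, 1, 2, 3, 4, 6}) = 5
G(24) = mex({0, 1, 2, 3, 4}) = 5
G(25) = mex({0, 1, 3, 4, 7}) = 2
G(26) = mex({0, 1, 3, 4, 5, 7}) = 2
G(27) = mex({0, 1, 3, 5}) = 2
G(28) = mex({0, 1, 2, 5}) = 3
G(29) = mex({0, 1, 2, 4, 5, 6}) = 3
G(30) = mex({1, 2, 4, 6}) = 0
G(31) = mex({0, 1, 2, 3, 4, 6}) = 5
G(32) = mex({1, 2, 3, 4, 7}) = 0
G(33) = mex({0, 3, 7}) = 1
G(34) = mex({0, 2, 3, 5, 7}) = 1
G(35) = mex({0, 2, 3, 5, 6}) = 1
G(36) = mex({0, 1, 2, 5, 6}) = 3
G(37) = mex({0, 1, 2, 4, 5, 6}) = 3
G(38) = mex({0, 1, 2, 4}) = 3
G(39) = mex({0, 1, 2, 3, 4, 7}) = 5
G(40) = mex({0, 1, 2, 3, 4, 5, 7}) = 6
G(41) = mex({0, 1, 2, 3, 5, 7}) = 4
G(42) = mex({0, 1, 2, 3, 5, 6, 7}) = 4
Therefore G(42) = 4.

4


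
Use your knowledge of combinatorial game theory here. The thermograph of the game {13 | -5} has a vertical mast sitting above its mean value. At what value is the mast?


Game = {13 | -5}, a switch {a | b} with numbers a > b.
Its thermograph has left wall a - t and right wall b + t, which meet at t = (a - b)/2, where both equal (a + b)/2. So the mast (mean value) is at (a + b)/2.
Mean = (13 + (-5))/2 = 8/2 = 4

4


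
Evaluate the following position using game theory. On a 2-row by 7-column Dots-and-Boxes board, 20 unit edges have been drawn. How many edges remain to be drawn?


Grid: 2 x 7 boxes, i.e. 3 rows and 8 columns of dots.
Horizontal edges: (rows + 1) * cols = 3 * 7 = 21
Vertical edges: rows * (cols + 1) = 2 * 8 = 16
Total edges: 21 + 16 = 37
Edges drawn: 20
Remaining: 37 - 20 = 17

17


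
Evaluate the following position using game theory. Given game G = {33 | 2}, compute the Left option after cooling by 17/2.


Original game: {33 | 2} (a switch {a | b} with a > b).
Cooling by t (for t below the temperature (a - b)/2 = 31/2) taxes each move by t: {a | b} cooled by t is {a - t | b + t}.
Cooling amount: t = 17/2
Cooled Left option: 33 - 17/2 = 49/2
Cooled Right option: 2 + 17/2 = 21/2
Cooled game: {49/2 | 21/2}
Left option = 49/2

49/2


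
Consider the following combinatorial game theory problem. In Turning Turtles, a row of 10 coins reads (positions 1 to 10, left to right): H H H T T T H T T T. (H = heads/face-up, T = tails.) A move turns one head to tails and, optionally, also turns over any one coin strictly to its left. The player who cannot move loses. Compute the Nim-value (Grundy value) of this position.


Coins: H H H T T T H T T T
Key fact: a single head at position k behaves exactly like a Nim heap of size k (turning it to T and optionally flipping a coin at j < k corresponds to moving the heap from k to j, or to 0), and heads combine as a disjunctive sum (two heads at the same place would cancel, matching j XOR j = 0). So the Nim-value is the XOR of the 1-indexed positions of the heads.
Face-up positions (1-indexed): [1, 2, 3, 7]
XOR 0 with 1: 0 XOR 1 = 1
XOR 1 with 2: 1 XOR 2 = 3
XOR 3 with 3: 3 XOR 3 = 0
XOR 0 with 7: 0 XOR 7 = 7
Nim-value = 7

7


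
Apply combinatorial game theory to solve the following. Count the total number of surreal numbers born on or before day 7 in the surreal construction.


Day 0: {|} = 0 is born. Count = 1.
Day n: the number of surreal numbers born by day n is 2^(n+1) - 1.
By day 0: 2^1 - 1 = 1
By day 1: 2^2 - 1 = 3
By day 2: 2^3 - 1 = 7
By day 3: 2^4 - 1 = 15
By day 4: 2^5 - 1 = 31
By day 5: 2^6 - 1 = 63
By day 6: 2^7 - 1 = 127
By day 7: 2^8 - 1 = 255
By day 7: 255 surreal numbers.

255


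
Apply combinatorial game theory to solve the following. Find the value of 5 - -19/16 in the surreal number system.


x = 5, y = -19/16
Converting to common denominator: 16
x = 80/16, y = -19/16
x - y = 5 - -19/16 = 99/16

99/16


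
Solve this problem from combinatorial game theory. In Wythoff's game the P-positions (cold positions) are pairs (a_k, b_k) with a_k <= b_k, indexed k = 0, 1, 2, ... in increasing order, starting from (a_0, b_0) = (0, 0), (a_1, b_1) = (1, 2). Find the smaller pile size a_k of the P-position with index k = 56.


By Wythoff's theorem, a_k = floor(k * phi) and b_k = floor(k * phi^2) = a_k + k, where phi = (1 + sqrt(5))/2 is the golden ratio.
phi = (1 + sqrt(5))/2 = 1.618034
k = 56
k * phi = 56 * 1.618034 = 90.609903
a_56 = floor(k * phi) = 90

90


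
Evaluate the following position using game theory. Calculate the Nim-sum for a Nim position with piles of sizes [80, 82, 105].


We need the XOR (exclusive or) of all pile sizes.
After XOR-ing pile 1 (size 80): 0 XOR 80 = 80
After XOR-ing pile 2 (size 82): 80 XOR 82 = 2
After XOR-ing pile 3 (size 105): 2 XOR 105 = 107
The Nim-value of this position is 107.

107


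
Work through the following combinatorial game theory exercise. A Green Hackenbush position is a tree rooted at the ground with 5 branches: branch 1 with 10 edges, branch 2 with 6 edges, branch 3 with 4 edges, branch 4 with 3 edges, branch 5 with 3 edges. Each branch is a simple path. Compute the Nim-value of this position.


The tree has 5 branches from the ground vertex.
In Green Hackenbush, the Nim-value of a simple path of length k is k.
Branch 1: length 10, Nim-value = 10
Branch 2: length 6, Nim-value = 6
Branch 3: length 4, Nim-value = 4
Branch 4: length 3, Nim-value = 3
Branch 5: length 3, Nim-value = 3
Total Nim-value = XOR of all branch values:
0 XOR 10 = 10
10 XOR 6 = 12
12 XOR 4 = 8
8 XOR 3 = 11
11 XOR 3 = 8
Nim-value of the tree = 8

8


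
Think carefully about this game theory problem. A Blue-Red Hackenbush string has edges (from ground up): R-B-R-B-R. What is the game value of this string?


Edges (from ground): R-B-R-B-R
By Berlekamp's sign-expansion rule, a Blue-Red Hackenbush stalk has the value of the surreal number whose sign sequence is the edge sequence with B -> + and R -> -.
Sign sequence: -+-+-
Trace the sign expansion in the surreal number tree, starting from 0:
Edge 1: R (sign -) -> bounds (-inf, 0), value = -1
Edge 2: B (sign +) -> bounds (-1, 0), value = -1/2
Edge 3: R (sign -) -> bounds (-1, -1/2), value = -3/4
Edge 4: B (sign +) -> bounds (-3/4, -1/2), value = -5/8
Edge 5: R (sign -) -> bounds (-3/4, -5/8), value = -11/16
Game value = -11/16

-11/16


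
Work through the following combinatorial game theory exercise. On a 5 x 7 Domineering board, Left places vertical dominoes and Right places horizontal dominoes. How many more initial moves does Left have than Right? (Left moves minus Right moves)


Board is 5 x 7 (rows x cols).
Left (vertical) placements: (rows-1) * cols = 4 * 7 = 28
Right (horizontal) placements: rows * (cols-1) = 5 * 6 = 30
Advantage = Left - Right = 28 - 30 = -2

-2


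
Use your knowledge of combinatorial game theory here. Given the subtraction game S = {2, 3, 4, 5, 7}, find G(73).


The subtraction set is S = {2, 3, 4, 5, 7}.
G(k) = mex{ G(k - s) : s in S, s <= k }. We compute iteratively: G(0) = 0.
G(1) = mex({}) = 0
G(2) = mex({0}) = 1
G(3) = mex({0}) = 1
G(4) = mex({0, 1}) = 2
G(5) = mex({0, 1}) = 2
G(6) = mex({0, 1, 2}) = 3
G(7) = mex({0, 1, 2}) = 3
G(8) = mex({0, 1, 2, 3}) = 4
G(9) = mex({1, 2, 3}) = 0
G(10) = mex({1, 2, 3, 4}) = 0
G(11) = mex({0, 2, 3, 4}) = 1
G(12) = mex({0, 2, 3, 4}) = 1
G(13) = mex({0, 1, 3, 4}) = 2
G(14) = mex({0, 1, 3}) = 2
G(15) = mex({0, 1, 2, 4}) = 3
Observe that G(9)..G(15) = 0, 0, 1, 1, 2, 2, 3 repeats G(0)..G(6) = 0, 0, 1, 1, 2, 2, 3.
For k >= max(S) = 7, G(k) is determined by the previous 7 values G(k-7)..G(k-1); a window of 7 consecutive values has recurred shifted by 9, so by induction G(k + 9) = G(k) for all k >= 0: the sequence is periodic from the start with period 9.
One period: G(0..8) = 0, 0, 1, 1, 2, 2, 3, 3, 4.
73 mod 9 = 1, so G(73) = G(1) = 0.

0


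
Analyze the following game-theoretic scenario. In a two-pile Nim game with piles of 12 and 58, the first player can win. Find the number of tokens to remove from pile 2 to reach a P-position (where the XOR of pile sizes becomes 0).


Piles: 12 and 58
Current XOR: 12 XOR 58 = 54 (non-zero, so this is an N-position).
To make the XOR zero, we need to find a move that balances the piles.
For pile 2 (size 58): target = 58 XOR 54 = 12
We reduce pile 2 from 58 to 12.
Tokens removed: 58 - 12 = 46
Verification: 12 XOR 12 = 0

46


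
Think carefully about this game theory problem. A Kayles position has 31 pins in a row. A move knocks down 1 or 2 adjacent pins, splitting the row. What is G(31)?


Kayles: a move removes 1 or 2 adjacent pins from a contiguous row.
Removing pins from a row of k leaves two independent rows (a, b) with a + b = k - 1 (one pin) or a + b = k - 2 (two pins); an end removal gives a = 0.
By Sprague-Grundy, G(k) = mex{ G(a) XOR G(b) } over all these splits. G(0) = 0.
G(1): splits (0,0):0^0=0 -> mex({0}) = 1
G(2): splits (0,1):0^1=1 (0,0):0^0=0 -> mex({0, 1}) = 2
G(3): splits (0,2):0^2=2 (1,1):1^1=0 (0,1):0^1=1 -> mex({0, 1, 2}) = 3
G(4): splits (0,3):0^3=3 (1,2):1^2=3 (0,2):0^2=2 (1,1):1^1=0 -> mex({0, 2, 3}) = 1
G(5): splits (0,4):0^1=1 (1,3):1^3=2 (2,2):2^2=0 (0,3):0^3=3 (1,2):1^2=3 -> mex({0, 1, 2, 3}) = 4
G(6) = mex({0, 1, 2, 4}) = 3
G(7) = mex({0, 1, 3, 4, 5}) = 2
G(8) = mex({0, 2, 3, 5, 6}) = 1
G(9) = mex({0, 1, 2, 3, 6, 7}) = 4
G(10) = mex({0, 1, 3, 4, 5, 7}) = 2
G(11) = mex({0, 1, 2, 3, 4, 5}) = 6
G(12) = mex({0, 1, 2, 3, 5, 6, 7}) = 4
G(13) = mex({0, 2, 3, 4, 6, 7}) = 1
G(14) = mex({0, 1, 4, 5, 6, 7}) = 2
G(15) = mex({0, 1, 2, 3, 4, 5, 6}) = 7
G(16) = mex({0, 2, 3, 5, 6, 7}) = 1
G(17) = mex({0, 1, 2, 3, 5, 6, 7}) = 4
G(18) = mex({0, 1, 2, 4, 5, 6}) = 3
G(19) = mex({0, 1, 3, 4, 5, 7}) = 2
G(20) = mex({0, 2, 3, 4, 5, 6, 7}) = 1
G(21) = mex({0, 1, 2, 3, 5, 6, 7}) = 4
G(22) = mex({0, 1, 2, 3, 4, 5, 7}) = 6
G(23) = mex({0, 1, 2, 3, 4, 5, 6}) = 7
G(24) = mex({0, 1, 2, 3, 5, 6, 7}) = 4
G(25) = mex({0, 2, 3, 4, 6, 7}) = 1
G(26) = mex({0, 1, 3, 4, 5, 6, 7}) = 2
G(27) = mex({0, 1, 2, 3, 4, 5, 6, 7}) = 8
G(28) = mex({0, 1, 2, 3, 4, 6, 7, 8}) = 5
G(29) = mex({0, 1, 2, 3, 5, 6, 7, 8, 9}) = 4
G(30) = mex({0, 1, 2, 3, 4, 5, 6, 9, 10}) = 7
G(31) = mex({0, 1, 3, 4, 5, 7, 10, 11}) = 2
Therefore G(31) = 2.

2


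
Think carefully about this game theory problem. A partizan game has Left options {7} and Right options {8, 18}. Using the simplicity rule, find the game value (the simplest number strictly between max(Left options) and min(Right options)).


Left options: {7}, max = 7
Right options: {8, 18}, min = 8
All options are numbers and max(Left) < min(Right), so by the simplicity theorem the value is the simplest (earliest-born) number strictly between 7 and 8.
No integer lies strictly between 7 and 8, so the value is the dyadic rational m/2^k in the interval with the smallest k (then m odd); search k = 1, 2, ...:
Denominator 2: 15/2 lies strictly between 7 and 8 -- found.
The simplest number in the interval is 15/2.
Game value = 15/2

15/2


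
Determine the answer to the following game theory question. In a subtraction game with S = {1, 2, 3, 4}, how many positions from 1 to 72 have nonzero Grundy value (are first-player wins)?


Subtraction set S = {1, 2, 3, 4}, so G(n) = n mod 5.
G(n) = 0 when n is a multiple of 5.
Multiples of 5 in [1, 72]: 14
N-positions (nonzero Grundy) = 72 - 14 = 58

58


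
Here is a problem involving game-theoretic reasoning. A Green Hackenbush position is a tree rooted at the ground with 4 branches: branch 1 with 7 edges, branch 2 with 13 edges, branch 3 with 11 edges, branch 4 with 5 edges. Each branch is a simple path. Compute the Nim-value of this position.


The tree has 4 branches from the ground vertex.
In Green Hackenbush, the Nim-value of a simple path of length k is k.
Branch 1: length 7, Nim-value = 7
Branch 2: length 13, Nim-value = 13
Branch 3: length 11, Nim-value = 11
Branch 4: length 5, Nim-value = 5
Total Nim-value = XOR of all branch values:
0 XOR 7 = 7
7 XOR 13 = 10
10 XOR 11 = 1
1 XOR 5 = 4
Nim-value of the tree = 4

4


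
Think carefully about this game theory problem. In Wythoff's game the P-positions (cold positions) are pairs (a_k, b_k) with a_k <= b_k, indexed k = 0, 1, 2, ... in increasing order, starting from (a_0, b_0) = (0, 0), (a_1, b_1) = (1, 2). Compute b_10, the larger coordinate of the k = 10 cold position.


By Wythoff's theorem, a_k = floor(k * phi) and b_k = floor(k * phi^2) = a_k + k, where phi = (1 + sqrt(5))/2 is the golden ratio.
phi = (1 + sqrt(5))/2 = 1.618034
phi^2 = phi + 1 = 2.618034
k = 10
k * phi^2 = 10 * 2.618034 = 26.180340
b_10 = floor(k * phi^2) = 26 (check: a_10 + k = 16 + 10 = 26)

26


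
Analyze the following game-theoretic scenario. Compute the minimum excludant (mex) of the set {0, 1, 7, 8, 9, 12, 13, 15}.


Set = {0, 1, 7, 8, 9, 12, 13, 15}
0 is in the set.
1 is in the set.
2 is NOT in the set. This is the mex.
mex = 2

2


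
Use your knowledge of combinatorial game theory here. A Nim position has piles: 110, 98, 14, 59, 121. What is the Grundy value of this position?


We need the XOR (exclusive or) of all pile sizes.
After XOR-ing pile 1 (size 110): 0 XOR 110 = 110
After XOR-ing pile 2 (size 98): 110 XOR 98 = 12
After XOR-ing pile 3 (size 14): 12 XOR 14 = 2
After XOR-ing pile 4 (size 59): 2 XOR 59 = 57
After XOR-ing pile 5 (size 121): 57 XOR 121 = 64
The Nim-value of this position is 64.

64


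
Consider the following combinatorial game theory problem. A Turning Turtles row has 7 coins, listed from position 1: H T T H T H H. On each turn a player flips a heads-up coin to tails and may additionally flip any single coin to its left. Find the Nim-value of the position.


Coins: H T T H T H H
Key fact: a single head at position k behaves exactly like a Nim heap of size k (turning it to T and optionally flipping a coin at j < k corresponds to moving the heap from k to j, or to 0), and heads combine as a disjunctive sum (two heads at the same place would cancel, matching j XOR j = 0). So the Nim-value is the XOR of the 1-indexed positions of the heads.
Face-up positions (1-indexed): [1, 4, 6, 7]
XOR 0 with 1: 0 XOR 1 = 1
XOR 1 with 4: 1 XOR 4 = 5
XOR 5 with 6: 5 XOR 6 = 3
XOR 3 with 7: 3 XOR 7 = 4
Nim-value = 4

4


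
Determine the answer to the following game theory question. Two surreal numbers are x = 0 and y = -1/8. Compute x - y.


x = 0, y = -1/8
Converting to common denominator: 8
x = 0/8, y = -1/8
x - y = 0 - -1/8 = 1/8

1/8


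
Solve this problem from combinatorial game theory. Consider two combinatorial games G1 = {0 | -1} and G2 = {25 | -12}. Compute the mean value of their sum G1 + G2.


G1 = {0 | -1}, G2 = {25 | -12}
Each is a switch {a | b} with numbers a > b; its mean value is (a + b)/2, and mean value is additive over game sums: m(G1 + G2) = m(G1) + m(G2).
Mean of G1 = (0 + (-1))/2 = -1/2 = -1/2
Mean of G2 = (25 + (-12))/2 = 13/2 = 13/2
Mean of G1 + G2 = -1/2 + 13/2 = 6

6


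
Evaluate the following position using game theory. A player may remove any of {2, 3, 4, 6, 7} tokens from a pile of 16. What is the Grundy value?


The subtraction set is S = {2, 3, 4, 6, 7}.
G(k) = mex{ G(k - s) : s in S, s <= k }. We compute iteratively: G(0) = 0.
G(1) = mex({}) = 0
G(2) = mex({0}) = 1
G(3) = mex({0}) = 1
G(4) = mex({0, 1}) = 2
G(5) = mex({0, 1}) = 2
G(6) = mex({0, 1, 2}) = 3
G(7) = mex({0, 1, 2}) = 3
G(8) = mex({0, 1, 2, 3}) = 4
G(9) = mex({1, 2, 3}) = 0
G(10) = mex({1, 2, 3, 4}) = 0
G(11) = mex({0, 2, 3, 4}) = 1
G(12) = mex({0, 2, 3, 4}) = 1
G(13) = mex({0, 1, 3}) = 2
G(14) = mex({0, 1, 3, 4}) = 2
G(15) = mex({0, 1, 2, 4}) = 3
Observe that G(9)..G(15) = 0, 0, 1, 1, 2, 2, 3 repeats G(0)..G(6) = 0, 0, 1, 1, 2, 2, 3.
For k >= max(S) = 7, G(k) is determined by the previous 7 values G(k-7)..G(k-1); a window of 7 consecutive values has recurred shifted by 9, so by induction G(k + 9) = G(k) for all k >= 0: the sequence is periodic from the start with period 9.
One period: G(0..8) = 0, 0, 1, 1, 2, 2, 3, 3, 4.
16 mod 9 = 7, so G(16) = G(7) = 3.

3


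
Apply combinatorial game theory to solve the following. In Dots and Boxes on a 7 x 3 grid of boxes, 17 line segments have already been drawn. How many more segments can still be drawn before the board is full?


Grid: 7 x 3 boxes, i.e. 8 rows and 4 columns of dots.
Horizontal edges: (rows + 1) * cols = 8 * 3 = 24
Vertical edges: rows * (cols + 1) = 7 * 4 = 28
Total edges: 24 + 28 = 52
Edges drawn: 17
Remaining: 52 - 17 = 35

35


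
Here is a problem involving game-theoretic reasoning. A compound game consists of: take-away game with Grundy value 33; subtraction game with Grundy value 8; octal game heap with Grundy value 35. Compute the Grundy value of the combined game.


By the Sprague-Grundy theorem, the Grundy value of a sum of games is the XOR of individual Grundy values.
take-away game: Grundy value = 33. Running XOR: 0 XOR 33 = 33
subtraction game: Grundy value = 8. Running XOR: 33 XOR 8 = 41
octal game heap: Grundy value = 35. Running XOR: 41 XOR 35 = 10
The combined Grundy value is 10.

10


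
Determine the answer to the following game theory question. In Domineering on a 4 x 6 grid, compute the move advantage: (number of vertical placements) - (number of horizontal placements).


Board is 4 x 6 (rows x cols).
Left (vertical) placements: (rows-1) * cols = 3 * 6 = 18
Right (horizontal) placements: rows * (cols-1) = 4 * 5 = 20
Advantage = Left - Right = 18 - 20 = -2

-2


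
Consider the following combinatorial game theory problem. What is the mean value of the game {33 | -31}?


Game = {33 | -31}, a switch {a | b} with numbers a > b.
Its thermograph has left wall a - t and right wall b + t, which meet at t = (a - b)/2, where both equal (a + b)/2. So the mast (mean value) is at (a + b)/2.
Mean = (33 + (-31))/2 = 2/2 = 1

1


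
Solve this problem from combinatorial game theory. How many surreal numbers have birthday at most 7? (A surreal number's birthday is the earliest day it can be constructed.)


Day 0: {|} = 0 is born. Count = 1.
Day n: the number of surreal numbers born by day n is 2^(n+1) - 1.
By day 0: 2^1 - 1 = 1
By day 1: 2^2 - 1 = 3
By day 2: 2^3 - 1 = 7
By day 3: 2^4 - 1 = 15
By day 4: 2^5 - 1 = 31
By day 5: 2^6 - 1 = 63
By day 6: 2^7 - 1 = 127
By day 7: 2^8 - 1 = 255
By day 7: 255 surreal numbers.

255


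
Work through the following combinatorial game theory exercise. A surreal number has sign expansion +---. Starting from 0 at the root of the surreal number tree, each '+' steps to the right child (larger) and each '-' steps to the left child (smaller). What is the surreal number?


Sign expansion: +---
Rule: track bounds (lo, hi), initially (-inf, +inf). On '+', the current value becomes lo and we move to the simplest number in (value, hi): value + 1 if hi = +inf, otherwise the midpoint (value + hi)/2. On '-', the current value becomes hi and we move to value - 1 if lo = -inf, otherwise the midpoint (lo + value)/2.
Start at 0.
Step 1: sign = +, move right. Bounds: (0, +inf). Value = 1
Step 2: sign = -, move left. Bounds: (0, 1). Value = 1/2
Step 3: sign = -, move left. Bounds: (0, 1/2). Value = 1/4
Step 4: sign = -, move left. Bounds: (0, 1/4). Value = 1/8
The surreal number with sign expansion +--- is 1/8.

1/8


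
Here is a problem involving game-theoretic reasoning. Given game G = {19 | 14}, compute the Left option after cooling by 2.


Original game: {19 | 14} (a switch {a | b} with a > b).
Cooling by t (for t below the temperature (a - b)/2 = 5/2) taxes each move by t: {a | b} cooled by t is {a - t | b + t}.
Cooling amount: t = 2
Cooled Left option: 19 - 2 = 17
Cooled Right option: 14 + 2 = 16
Cooled game: {17 | 16}
Left option = 17

17


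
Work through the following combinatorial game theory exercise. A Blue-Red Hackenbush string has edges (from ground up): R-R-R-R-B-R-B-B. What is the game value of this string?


Edges (from ground): R-R-R-R-B-R-B-B
By Berlekamp's sign-expansion rule, a Blue-Red Hackenbush stalk has the value of the surreal number whose sign sequence is the edge sequence with B -> + and R -> -.
Sign sequence: ----+-++
Trace the sign expansion in the surreal number tree, starting from 0:
Edge 1: R (sign -) -> bounds (-inf, 0), value = -1
Edge 2: R (sign -) -> bounds (-inf, -1), value = -2
Edge 3: R (sign -) -> bounds (-inf, -2), value = -3
Edge 4: R (sign -) -> bounds (-inf, -3), value = -4
Edge 5: B (sign +) -> bounds (-4, -3), value = -7/2
Edge 6: R (sign -) -> bounds (-4, -7/2), value = -15/4
Edge 7: B (sign +) -> bounds (-15/4, -7/2), value = -29/8
Edge 8: B (sign +) -> bounds (-29/8, -7/2), value = -57/16
Game value = -57/16

-57/16
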